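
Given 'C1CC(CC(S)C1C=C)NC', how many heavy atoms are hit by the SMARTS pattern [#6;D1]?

2

The query [#6;D1] means: carbon bonded to exactly one heavy atom.
Check the 11 heavy atoms by environment: 3× C (D3) → no; 4× C (D2) → no; 1× N (D2) → no; 2× C (D1) → match; 1× S (D1) → no.
That gives 2 matching atoms.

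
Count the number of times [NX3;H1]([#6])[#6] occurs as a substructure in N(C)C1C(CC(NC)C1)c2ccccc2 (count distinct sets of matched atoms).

2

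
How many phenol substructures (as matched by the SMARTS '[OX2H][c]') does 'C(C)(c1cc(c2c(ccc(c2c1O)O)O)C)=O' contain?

3

[OX2H][c] is the SMARTS for a phenol: a hydroxyl oxygen attached to an aromatic carbon.
The molecule carries 3 separate instances of a hydroxyl group (-OH) meeting every constraint; each maps to a distinct set of atoms, giving 3 matches.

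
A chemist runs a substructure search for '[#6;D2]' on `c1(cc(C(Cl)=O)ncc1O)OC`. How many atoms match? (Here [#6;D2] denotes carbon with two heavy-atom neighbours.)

The query [#6;D2] means: any carbon bonded to exactly two heavy atoms.
Check the 12 heavy atoms by environment: 1× n (aromatic, D2) → no; 3× c (aromatic, D3) → no; 2× c (aromatic, D2) → match; 1× C (D3) → no; 2× O (D1) → no; 1× Cl (D1) → no; 1× O (D2) → no; 1× C (D1) → no.
That gives 2 matching atoms.

2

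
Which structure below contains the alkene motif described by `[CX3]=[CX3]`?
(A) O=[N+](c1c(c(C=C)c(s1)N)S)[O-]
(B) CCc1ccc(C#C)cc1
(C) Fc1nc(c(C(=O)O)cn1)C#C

A

[CX3]=[CX3] describes a non-aromatic C=C double bond between two sp2 carbons (an alkene).
(A) contains a vinyl group (-CH=CH2), which satisfies every atom and bond constraint.
(B) has an ethyl group (-CH2CH3) but its C-C bond is a single bond between CX4 carbons, not CX3=CX3.
(C) has an ethynyl group (-C#CH) but the C-C bond is a triple bond, not a double bond.
So the answer is (A).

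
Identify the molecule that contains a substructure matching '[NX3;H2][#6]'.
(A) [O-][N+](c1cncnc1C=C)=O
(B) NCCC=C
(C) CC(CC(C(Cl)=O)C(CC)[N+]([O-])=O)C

[NX3;H2][#6] describes a trivalent nitrogen with two H attached to carbon (a primary amine).
(A) has a nitro group (-[N+](=O)[O-]) but the nitrogen is [N+] with no H, not NX3H2.
(B) contains a primary amino group (-NH2), which satisfies every atom and bond constraint.
(C) has a nitro group (-[N+](=O)[O-]) but the nitrogen is [N+] with no H, not NX3H2.
So the answer is (B).

B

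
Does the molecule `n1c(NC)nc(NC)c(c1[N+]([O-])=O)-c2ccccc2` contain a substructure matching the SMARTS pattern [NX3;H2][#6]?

The pattern [NX3;H2][#6] describes a trivalent nitrogen with two H attached to carbon — a primary amine.
The closest candidate here is an N-methylamino group (-NHCH3), but the nitrogen bears two carbons and only one H (H1), not H2. No other fragment satisfies the full query, so there is no match.

No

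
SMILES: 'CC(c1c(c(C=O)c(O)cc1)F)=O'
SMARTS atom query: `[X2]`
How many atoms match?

1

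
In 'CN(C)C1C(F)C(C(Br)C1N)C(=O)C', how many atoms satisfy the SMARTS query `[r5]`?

5

The query [r5] means: r5 matches atoms in a five-membered ring.
Check the 14 heavy atoms by environment: 5× C (in 5-ring) → match; 2× N (acyclic) → no; 1× Br (acyclic) → no; 4× C (acyclic) → no; 1× O (acyclic) → no; 1× F (acyclic) → no.
That gives 5 matching atoms.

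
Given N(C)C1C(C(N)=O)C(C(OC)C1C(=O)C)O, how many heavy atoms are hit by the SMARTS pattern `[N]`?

The query [N] means: uppercase N matches aliphatic (non-aromatic) nitrogen only.
Check the 16 heavy atoms by environment: 10× C → no; 4× O → no; 2× N → match.
That gives 2 matching atoms.

2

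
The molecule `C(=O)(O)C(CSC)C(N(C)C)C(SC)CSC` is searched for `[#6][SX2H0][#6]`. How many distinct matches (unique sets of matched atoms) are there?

[#6][SX2H0][#6] is the SMARTS for a thioether: an aliphatic sulfur bridging two carbons with no H on the sulfur.
The molecule carries 3 separate instances of a methylthio ether (-SCH3) meeting every constraint; each maps to a distinct set of atoms, giving 3 matches.

3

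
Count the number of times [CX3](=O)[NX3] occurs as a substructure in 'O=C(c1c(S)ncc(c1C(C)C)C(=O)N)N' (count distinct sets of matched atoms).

[CX3](=O)[NX3] is the SMARTS for an amide: a carbonyl carbon bonded to a trivalent nitrogen.
The molecule carries 2 separate instances of a primary amide (-C(=O)NH2) meeting every constraint; each maps to a distinct set of atoms, giving 2 matches.

2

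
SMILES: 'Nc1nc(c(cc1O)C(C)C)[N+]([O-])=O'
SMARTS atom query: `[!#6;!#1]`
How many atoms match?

6

The query [!#6;!#1] means: not carbon and not hydrogen — any heteroatom.
Check the 14 heavy atoms by environment: 1× n (aromatic) → match; 5× c (aromatic) → no; 1× N (charge +1) → match; 1× O (charge -1) → match; 2× O → match; 1× N → match; 3× C → no.
Summing the matching environments: 1 + 1 + 1 + 2 + 1 = 6 matching atoms.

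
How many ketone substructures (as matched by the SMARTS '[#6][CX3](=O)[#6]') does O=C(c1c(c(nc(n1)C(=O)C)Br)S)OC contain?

1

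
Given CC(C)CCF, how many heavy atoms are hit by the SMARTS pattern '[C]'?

The query [C] means: uppercase C matches aliphatic (non-aromatic) carbon only.
Check the 6 heavy atoms by environment: 5× C → match; 1× F → no.
That gives 5 matching atoms.

5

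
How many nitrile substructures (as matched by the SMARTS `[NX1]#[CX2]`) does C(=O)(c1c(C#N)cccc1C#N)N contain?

[NX1]#[CX2] is the SMARTS for a nitrile: a nitrogen triple-bonded to a two-connected carbon.
The molecule carries 2 separate instances of a nitrile (-C#N) meeting every constraint; each maps to a distinct set of atoms, giving 2 matches.

2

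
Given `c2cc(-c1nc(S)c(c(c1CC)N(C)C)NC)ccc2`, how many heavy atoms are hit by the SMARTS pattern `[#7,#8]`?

3

The query [#7,#8] means: nitrogen or oxygen (comma = OR).
Check the 20 heavy atoms by environment: 1× n (aromatic) → match; 11× c (aromatic) → no; 2× N → match; 5× C → no; 1× S → no.
Summing the matching environments: 1 + 2 = 3 matching atoms.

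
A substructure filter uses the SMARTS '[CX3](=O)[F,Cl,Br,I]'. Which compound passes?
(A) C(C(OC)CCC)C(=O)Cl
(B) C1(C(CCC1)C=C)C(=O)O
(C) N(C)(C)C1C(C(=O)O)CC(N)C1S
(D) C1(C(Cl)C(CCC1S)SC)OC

A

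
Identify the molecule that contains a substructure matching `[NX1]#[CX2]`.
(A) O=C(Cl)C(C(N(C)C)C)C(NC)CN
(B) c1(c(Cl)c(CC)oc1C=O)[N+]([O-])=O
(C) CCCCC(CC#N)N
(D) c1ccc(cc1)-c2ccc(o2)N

[NX1]#[CX2] describes a nitrogen triple-bonded to a two-connected carbon (a nitrile).
(A) has a primary amino group (-NH2) but the nitrogen is NX3 (three connections), not NX1 triple-bonded.
(B) has a nitro group (-[N+](=O)[O-]) but there is no C#N triple bond.
(C) contains a nitrile (-C#N), which satisfies every atom and bond constraint.
(D) has a primary amino group (-NH2) but the nitrogen is NX3 (three connections), not NX1 triple-bonded.
So the answer is (C).

C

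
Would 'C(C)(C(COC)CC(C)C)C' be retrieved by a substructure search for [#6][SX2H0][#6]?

No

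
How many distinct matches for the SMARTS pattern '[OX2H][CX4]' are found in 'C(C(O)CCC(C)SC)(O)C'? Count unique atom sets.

[OX2H][CX4] is the SMARTS for an aliphatic alcohol: a hydroxyl oxygen bound to an sp3 (X4) carbon.
The molecule carries 2 separate instances of a hydroxyl group (-OH) meeting every constraint; each maps to a distinct set of atoms, giving 2 matches.

2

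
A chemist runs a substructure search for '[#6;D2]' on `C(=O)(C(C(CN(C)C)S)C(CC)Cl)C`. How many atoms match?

The query [#6;D2] means: any carbon bonded to exactly two heavy atoms.
Check the 14 heavy atoms by environment: 2× C (D2) → match; 4× C (D3) → no; 4× C (D1) → no; 1× O (D1) → no; 1× Cl (D1) → no; 1× S (D1) → no; 1× N (D3) → no.
That gives 2 matching atoms.

2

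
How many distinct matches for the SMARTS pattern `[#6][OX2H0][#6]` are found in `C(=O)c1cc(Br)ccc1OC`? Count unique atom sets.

1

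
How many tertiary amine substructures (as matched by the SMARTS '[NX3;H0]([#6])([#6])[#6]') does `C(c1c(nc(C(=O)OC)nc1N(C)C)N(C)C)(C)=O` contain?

[NX3;H0]([#6])([#6])[#6] is the SMARTS for a tertiary amine: a trivalent nitrogen with no H, bonded to three carbons.
The molecule carries 2 separate instances of a dimethylamino group (-N(CH3)2) meeting every constraint; each maps to a distinct set of atoms, giving 2 matches.

2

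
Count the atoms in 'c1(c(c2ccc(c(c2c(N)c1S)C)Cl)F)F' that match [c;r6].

The query [c;r6] means: aromatic carbon that belongs to a six-membered ring.
Check the 16 heavy atoms by environment: 10× c (aromatic, in 6-ring) → match; 1× C (acyclic) → no; 1× N (acyclic) → no; 1× S (acyclic) → no; 1× Cl (acyclic) → no; 2× F (acyclic) → no.
That gives 10 matching atoms.

10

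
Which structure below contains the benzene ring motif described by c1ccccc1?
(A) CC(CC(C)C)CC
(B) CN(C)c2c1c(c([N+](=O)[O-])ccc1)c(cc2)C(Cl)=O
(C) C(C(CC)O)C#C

c1ccccc1 describes six aromatic carbons in a ring (a benzene ring).
(A) has a methyl group (-CH3) but no six-membered all-carbon aromatic ring is present.
(B) contains the required atom environment, so the pattern matches.
(C) has a methyl group (-CH3) but no six-membered all-carbon aromatic ring is present.
So the answer is (B).

B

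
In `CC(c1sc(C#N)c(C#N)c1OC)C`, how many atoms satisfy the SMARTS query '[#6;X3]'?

The query [#6;X3] means: any carbon (aromatic or not) with three total connections.
Check the 14 heavy atoms by environment: 1× s (aromatic, X2) → no; 4× c (aromatic, X3) → match; 2× C (X2) → no; 2× N (X1) → no; 4× C (X4) → no; 1× O (X2) → no.
That gives 4 matching atoms.

4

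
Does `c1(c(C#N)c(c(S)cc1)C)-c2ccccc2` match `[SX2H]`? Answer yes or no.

Yes

The pattern [SX2H] describes an aliphatic sulfur with two connections, one being H — a thiol.
The molecule carries a thiol (-SH), whose atoms satisfy every constraint of the query, so the pattern matches.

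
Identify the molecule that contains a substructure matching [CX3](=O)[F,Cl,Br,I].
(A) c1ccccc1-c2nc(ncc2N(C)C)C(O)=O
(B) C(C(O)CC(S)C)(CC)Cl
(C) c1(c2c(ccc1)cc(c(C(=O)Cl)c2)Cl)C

C

[CX3](=O)[F,Cl,Br,I] describes a carbonyl carbon bonded to a halogen (an acyl halide).
(A) has a carboxylic acid group (-C(=O)OH) but the carbonyl is bonded to -OH, not to a halogen.
(B) has a chloro substituent but the Cl is not on a carbonyl carbon.
(C) contains an acyl chloride (-C(=O)Cl), which satisfies every atom and bond constraint.
So the answer is (C).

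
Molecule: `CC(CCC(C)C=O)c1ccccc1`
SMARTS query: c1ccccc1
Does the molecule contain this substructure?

Yes

The pattern c1ccccc1 describes six aromatic carbons in a ring — a benzene ring.
The molecule carries a phenyl ring, whose atoms satisfy every constraint of the query, so the pattern matches.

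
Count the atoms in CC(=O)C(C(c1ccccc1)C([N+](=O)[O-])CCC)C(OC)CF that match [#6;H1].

The query [#6;H1] means: any carbon bearing exactly one hydrogen.
Check the 23 heavy atoms by environment: 3× C (H2) → no; 4× C (H1) → match; 1× c (aromatic, H0) → no; 5× c (aromatic, H1) → match; 3× O (H0) → no; 3× C (H3) → no; 1× N (charge +1, H0) → no; 1× O (charge -1, H0) → no; 1× F (H0) → no; 1× C (H0) → no.
Summing the matching environments: 4 + 5 = 9 matching atoms.

9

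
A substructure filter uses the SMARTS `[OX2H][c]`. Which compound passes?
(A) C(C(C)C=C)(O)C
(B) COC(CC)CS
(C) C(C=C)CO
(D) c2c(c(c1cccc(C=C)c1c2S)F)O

D

[OX2H][c] describes a hydroxyl oxygen attached to an aromatic carbon (a phenol).
(A) has a hydroxyl group (-OH) but the -OH is on an aliphatic carbon, not an aromatic c.
(B) has a methoxy ether (-OCH3) but the oxygen has H0, not H1.
(C) has a hydroxyl group (-OH) but the -OH is on an aliphatic carbon, not an aromatic c.
(D) contains a hydroxyl group (-OH), which satisfies every atom and bond constraint.
So the answer is (D).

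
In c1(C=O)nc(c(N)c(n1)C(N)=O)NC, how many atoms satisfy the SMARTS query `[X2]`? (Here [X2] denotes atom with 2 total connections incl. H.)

2

Check the 14 heavy atoms by environment: 2× n (aromatic, X2) → match; 4× c (aromatic, X3) → no; 3× N (X3) → no; 1× C (X4) → no; 2× C (X3) → no; 2× O (X1) → no.
That gives 2 matching atoms.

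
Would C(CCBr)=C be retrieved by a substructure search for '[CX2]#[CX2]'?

The pattern [CX2]#[CX2] describes a carbon-carbon triple bond — an alkyne.
The closest candidate here is a vinyl group (-CH=CH2), but the C=C is a double bond; both carbons are CX3, not CX2. No other fragment satisfies the full query, so there is no match.

No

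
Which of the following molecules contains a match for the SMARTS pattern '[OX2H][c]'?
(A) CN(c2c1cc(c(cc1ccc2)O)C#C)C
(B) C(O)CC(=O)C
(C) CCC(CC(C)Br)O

[OX2H][c] describes a hydroxyl oxygen attached to an aromatic carbon (a phenol).
(A) contains a hydroxyl group (-OH), which satisfies every atom and bond constraint.
(B) has a hydroxyl group (-OH) but the -OH is on an aliphatic carbon, not an aromatic c.
(C) has a hydroxyl group (-OH) but the -OH is on an aliphatic carbon, not an aromatic c.
So the answer is (A).

A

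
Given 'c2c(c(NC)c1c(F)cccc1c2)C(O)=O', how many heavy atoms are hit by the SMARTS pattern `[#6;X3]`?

11

Check the 16 heavy atoms by environment: 10× c (aromatic, X3) → match; 1× F (X1) → no; 1× N (X3) → no; 1× C (X4) → no; 1× C (X3) → match; 1× O (X1) → no; 1× O (X2) → no.
Summing the matching environments: 10 + 1 = 11 matching atoms.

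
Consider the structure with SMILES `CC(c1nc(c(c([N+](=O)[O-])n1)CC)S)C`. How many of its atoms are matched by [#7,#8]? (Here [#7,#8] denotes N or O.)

5

Check the 15 heavy atoms by environment: 2× n (aromatic) → match; 4× c (aromatic) → no; 1× N (charge +1) → match; 1× O (charge -1) → match; 1× O → match; 1× S → no; 5× C → no.
Summing the matching environments: 2 + 1 + 1 + 1 = 5 matching atoms.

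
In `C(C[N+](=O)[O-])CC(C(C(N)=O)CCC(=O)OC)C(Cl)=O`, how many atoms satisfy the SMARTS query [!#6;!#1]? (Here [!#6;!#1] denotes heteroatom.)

9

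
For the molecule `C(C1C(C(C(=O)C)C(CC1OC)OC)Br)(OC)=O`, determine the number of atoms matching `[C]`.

12

The query [C] means: uppercase C matches aliphatic (non-aromatic) carbon only.
Check the 18 heavy atoms by environment: 12× C → match; 5× O → no; 1× Br → no.
That gives 12 matching atoms.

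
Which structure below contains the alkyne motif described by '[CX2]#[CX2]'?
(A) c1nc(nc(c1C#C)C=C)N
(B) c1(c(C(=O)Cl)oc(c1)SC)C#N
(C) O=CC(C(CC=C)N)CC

A

[CX2]#[CX2] describes a carbon-carbon triple bond (an alkyne).
(A) contains an ethynyl group (-C#CH), which satisfies every atom and bond constraint.
(B) has a nitrile (-C#N) but the triple bond is C#N, not C#C.
(C) has a vinyl group (-CH=CH2) but the C=C is a double bond; both carbons are CX3, not CX2.
So the answer is (A).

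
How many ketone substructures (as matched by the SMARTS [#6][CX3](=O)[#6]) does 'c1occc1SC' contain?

[#6][CX3](=O)[#6] is the SMARTS for a ketone: a carbonyl carbon (no H) flanked by two carbons.
No fragment in the molecule satisfies every constraint, giving 0 matches.

0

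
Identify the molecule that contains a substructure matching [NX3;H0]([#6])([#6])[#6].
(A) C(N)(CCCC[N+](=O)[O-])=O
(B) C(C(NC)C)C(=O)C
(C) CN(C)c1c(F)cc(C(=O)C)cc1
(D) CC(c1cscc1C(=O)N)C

[NX3;H0]([#6])([#6])[#6] describes a trivalent nitrogen with no H, bonded to three carbons (a tertiary amine).
(A) has a primary amide (-C(=O)NH2) but the amide nitrogen has H2 and only one carbon neighbour.
(B) has an N-methylamino group (-NHCH3) but the nitrogen still has one H (H1), not H0.
(C) contains a dimethylamino group (-N(CH3)2), which satisfies every atom and bond constraint.
(D) has a primary amide (-C(=O)NH2) but the amide nitrogen has H2 and only one carbon neighbour.
So the answer is (C).

C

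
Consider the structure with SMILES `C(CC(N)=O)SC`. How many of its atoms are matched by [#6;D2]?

2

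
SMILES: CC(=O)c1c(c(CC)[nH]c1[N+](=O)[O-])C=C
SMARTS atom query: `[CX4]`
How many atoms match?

Check the 15 heavy atoms by environment: 1× n (aromatic, X3) → no; 4× c (aromatic, X3) → no; 1× N (charge +1, X3) → no; 1× O (charge -1, X1) → no; 2× O (X1) → no; 3× C (X4) → match; 3× C (X3) → no.
That gives 3 matching atoms.

3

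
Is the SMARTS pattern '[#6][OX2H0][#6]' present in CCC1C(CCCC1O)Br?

No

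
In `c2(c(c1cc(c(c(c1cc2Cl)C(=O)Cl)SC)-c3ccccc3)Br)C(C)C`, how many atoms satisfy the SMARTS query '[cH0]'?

The query [cH0] means: aromatic carbon with no attached hydrogen (substituted or ring-fusion).
Check the 26 heavy atoms by environment: 9× c (aromatic, H0) → match; 7× c (aromatic, H1) → no; 1× S (H0) → no; 3× C (H3) → no; 1× C (H0) → no; 1× O (H0) → no; 2× Cl (H0) → no; 1× Br (H0) → no; 1× C (H1) → no.
That gives 9 matching atoms.

9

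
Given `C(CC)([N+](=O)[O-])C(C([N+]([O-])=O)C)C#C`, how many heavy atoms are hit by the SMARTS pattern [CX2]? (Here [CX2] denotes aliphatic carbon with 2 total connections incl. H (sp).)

The query [CX2] means: C with X2: aliphatic carbon with exactly 2 total connections.
Check the 14 heavy atoms by environment: 6× C (X4) → no; 2× C (X2) → match; 2× N (charge +1, X3) → no; 2× O (charge -1, X1) → no; 2× O (X1) → no.
That gives 2 matching atoms.

2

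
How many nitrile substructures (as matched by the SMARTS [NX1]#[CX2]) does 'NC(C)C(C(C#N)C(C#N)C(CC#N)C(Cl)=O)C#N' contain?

4

[NX1]#[CX2] is the SMARTS for a nitrile: a nitrogen triple-bonded to a two-connected carbon.
The molecule carries 4 separate instances of a nitrile (-C#N) meeting every constraint; each maps to a distinct set of atoms, giving 4 matches.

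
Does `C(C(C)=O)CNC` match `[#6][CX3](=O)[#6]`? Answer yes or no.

Yes

The pattern [#6][CX3](=O)[#6] describes a carbonyl carbon (no H) flanked by two carbons — a ketone.
The molecule carries an acetyl/ketone group (-C(=O)CH3), whose atoms satisfy every constraint of the query, so the pattern matches.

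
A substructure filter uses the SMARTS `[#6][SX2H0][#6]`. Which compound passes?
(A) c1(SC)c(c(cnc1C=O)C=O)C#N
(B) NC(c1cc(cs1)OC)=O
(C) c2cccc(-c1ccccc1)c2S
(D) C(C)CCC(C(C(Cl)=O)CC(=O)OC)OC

[#6][SX2H0][#6] describes an aliphatic sulfur bridging two carbons with no H on the sulfur (a thioether).
(A) contains a methylthio ether (-SCH3), which satisfies every atom and bond constraint.
(B) has a methoxy ether (-OCH3) but the bridging atom is O, not S.
(C) has a thiol (-SH) but the sulfur has H1, not H0 bridging two carbons.
(D) has a methoxy ether (-OCH3) but the bridging atom is O, not S.
So the answer is (A).

A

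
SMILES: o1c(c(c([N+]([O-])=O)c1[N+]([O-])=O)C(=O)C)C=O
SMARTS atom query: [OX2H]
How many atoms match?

0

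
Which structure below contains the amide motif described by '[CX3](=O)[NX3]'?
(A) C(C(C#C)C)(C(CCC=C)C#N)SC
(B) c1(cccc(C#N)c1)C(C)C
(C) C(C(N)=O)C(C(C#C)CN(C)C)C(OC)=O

[CX3](=O)[NX3] describes a carbonyl carbon bonded to a trivalent nitrogen (an amide).
(A) has a nitrile (-C#N) but the nitrile N is NX1 (triple-bonded), not NX3.
(B) has a nitrile (-C#N) but the nitrile N is NX1 (triple-bonded), not NX3.
(C) contains a primary amide (-C(=O)NH2), which satisfies every atom and bond constraint.
So the answer is (C).

C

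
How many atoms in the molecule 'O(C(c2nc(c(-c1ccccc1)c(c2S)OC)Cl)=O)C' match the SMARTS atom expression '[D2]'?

The query [D2] means: atom with exactly two heavy-atom neighbours.
Check the 20 heavy atoms by environment: 1× n (aromatic, D2) → match; 6× c (aromatic, D3) → no; 5× c (aromatic, D2) → match; 2× O (D2) → match; 2× C (D1) → no; 1× S (D1) → no; 1× Cl (D1) → no; 1× C (D3) → no; 1× O (D1) → no.
Summing the matching environments: 1 + 5 + 2 = 8 matching atoms.

8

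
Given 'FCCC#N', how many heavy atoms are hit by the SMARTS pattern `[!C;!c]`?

2

The query [!C;!c] means: neither aliphatic nor aromatic carbon — same as [!#6].
Check the 5 heavy atoms by environment: 3× C → no; 1× N → match; 1× F → match.
Summing the matching environments: 1 + 1 = 2 matching atoms.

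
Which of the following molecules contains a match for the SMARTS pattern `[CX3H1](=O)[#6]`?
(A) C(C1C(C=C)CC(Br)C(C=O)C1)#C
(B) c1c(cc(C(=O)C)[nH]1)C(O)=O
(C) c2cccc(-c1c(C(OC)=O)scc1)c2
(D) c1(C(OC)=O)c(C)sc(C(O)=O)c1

A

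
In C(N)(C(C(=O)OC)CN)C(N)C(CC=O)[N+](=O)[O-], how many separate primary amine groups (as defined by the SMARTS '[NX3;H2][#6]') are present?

3

[NX3;H2][#6] is the SMARTS for a primary amine: a trivalent nitrogen with two H attached to carbon.
The molecule carries 3 separate instances of a primary amino group (-NH2) meeting every constraint; each maps to a distinct set of atoms, giving 3 matches.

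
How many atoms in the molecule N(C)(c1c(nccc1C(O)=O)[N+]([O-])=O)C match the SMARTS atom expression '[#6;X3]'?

The query [#6;X3] means: any carbon (aromatic or not) with three total connections.
Check the 15 heavy atoms by environment: 1× n (aromatic, X2) → no; 5× c (aromatic, X3) → match; 1× C (X3) → match; 2× O (X1) → no; 1× O (X2) → no; 1× N (X3) → no; 2× C (X4) → no; 1× N (charge +1, X3) → no; 1× O (charge -1, X1) → no.
Summing the matching environments: 5 + 1 = 6 matching atoms.

6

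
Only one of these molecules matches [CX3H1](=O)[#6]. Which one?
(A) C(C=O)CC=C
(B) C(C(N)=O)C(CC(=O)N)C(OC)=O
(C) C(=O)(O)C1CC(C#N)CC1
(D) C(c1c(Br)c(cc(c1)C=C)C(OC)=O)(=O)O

A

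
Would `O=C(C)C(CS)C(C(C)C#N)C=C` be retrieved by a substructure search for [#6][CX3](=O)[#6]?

The pattern [#6][CX3](=O)[#6] describes a carbonyl carbon (no H) flanked by two carbons — a ketone.
The molecule carries an acetyl/ketone group (-C(=O)CH3), whose atoms satisfy every constraint of the query, so the pattern matches.

Yes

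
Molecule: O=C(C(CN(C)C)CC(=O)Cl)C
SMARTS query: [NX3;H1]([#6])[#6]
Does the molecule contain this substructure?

No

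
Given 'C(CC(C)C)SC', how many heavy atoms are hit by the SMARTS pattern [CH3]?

3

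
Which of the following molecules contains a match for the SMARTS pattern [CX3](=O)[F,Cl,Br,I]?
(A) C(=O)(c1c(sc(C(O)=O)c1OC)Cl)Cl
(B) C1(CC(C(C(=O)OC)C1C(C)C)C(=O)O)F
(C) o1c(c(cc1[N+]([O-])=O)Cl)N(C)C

[CX3](=O)[F,Cl,Br,I] describes a carbonyl carbon bonded to a halogen (an acyl halide).
(A) contains an acyl chloride (-C(=O)Cl), which satisfies every atom and bond constraint.
(B) has a methyl-ester group (-C(=O)OCH3) but the carbonyl is bonded to -O-C, not to a halogen.
(C) has a chloro substituent but the Cl is not on a carbonyl carbon.
So the answer is (A).

A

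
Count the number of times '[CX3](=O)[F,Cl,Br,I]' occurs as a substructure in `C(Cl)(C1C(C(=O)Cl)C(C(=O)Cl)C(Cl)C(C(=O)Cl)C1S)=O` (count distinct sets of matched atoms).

4

[CX3](=O)[F,Cl,Br,I] is the SMARTS for an acyl halide: a carbonyl carbon bonded to a halogen.
The molecule carries 4 separate instances of an acyl chloride (-C(=O)Cl) meeting every constraint; each maps to a distinct set of atoms, giving 4 matches.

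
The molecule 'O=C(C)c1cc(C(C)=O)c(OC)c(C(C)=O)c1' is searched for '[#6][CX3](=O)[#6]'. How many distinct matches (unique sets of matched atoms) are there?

3

[#6][CX3](=O)[#6] is the SMARTS for a ketone: a carbonyl carbon (no H) flanked by two carbons.
The molecule carries 3 separate instances of an acetyl/ketone group (-C(=O)CH3) meeting every constraint; each maps to a distinct set of atoms, giving 3 matches.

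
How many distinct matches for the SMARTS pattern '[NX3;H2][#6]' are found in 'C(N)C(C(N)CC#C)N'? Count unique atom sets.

3

[NX3;H2][#6] is the SMARTS for a primary amine: a trivalent nitrogen with two H attached to carbon.
The molecule carries 3 separate instances of a primary amino group (-NH2) meeting every constraint; each maps to a distinct set of atoms, giving 3 matches.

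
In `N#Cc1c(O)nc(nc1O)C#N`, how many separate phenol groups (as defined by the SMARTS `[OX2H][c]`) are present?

2

[OX2H][c] is the SMARTS for a phenol: a hydroxyl oxygen attached to an aromatic carbon.
The molecule carries 2 separate instances of a hydroxyl group (-OH) meeting every constraint; each maps to a distinct set of atoms, giving 2 matches.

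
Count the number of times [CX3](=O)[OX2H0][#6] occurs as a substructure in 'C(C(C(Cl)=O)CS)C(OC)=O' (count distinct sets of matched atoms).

1

[CX3](=O)[OX2H0][#6] is the SMARTS for an ester: a carbonyl carbon bonded to an oxygen that is itself bonded to carbon (no H on that O).
Exactly one fragment in the molecule meets all constraints, giving 1 match.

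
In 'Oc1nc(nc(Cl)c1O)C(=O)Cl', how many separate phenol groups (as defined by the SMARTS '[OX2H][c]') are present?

[OX2H][c] is the SMARTS for a phenol: a hydroxyl oxygen attached to an aromatic carbon.
The molecule carries 2 separate instances of a hydroxyl group (-OH) meeting every constraint; each maps to a distinct set of atoms, giving 2 matches.

2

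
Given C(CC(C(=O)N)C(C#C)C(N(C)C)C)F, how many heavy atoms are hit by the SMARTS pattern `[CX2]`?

2

The query [CX2] means: C with X2: aliphatic carbon with exactly 2 total connections.
Check the 15 heavy atoms by environment: 8× C (X4) → no; 2× N (X3) → no; 1× C (X3) → no; 1× O (X1) → no; 2× C (X2) → match; 1× F (X1) → no.
That gives 2 matching atoms.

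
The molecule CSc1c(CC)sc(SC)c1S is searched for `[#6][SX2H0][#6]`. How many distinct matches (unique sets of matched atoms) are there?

2

[#6][SX2H0][#6] is the SMARTS for a thioether: an aliphatic sulfur bridging two carbons with no H on the sulfur.
The molecule carries 2 separate instances of a methylthio ether (-SCH3) meeting every constraint; each maps to a distinct set of atoms, giving 2 matches.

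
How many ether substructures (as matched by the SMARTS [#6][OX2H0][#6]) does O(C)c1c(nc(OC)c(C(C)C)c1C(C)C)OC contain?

3

[#6][OX2H0][#6] is the SMARTS for an ether: an aliphatic oxygen bridging two carbons with no H on the oxygen.
The molecule carries 3 separate instances of a methoxy ether (-OCH3) meeting every constraint; each maps to a distinct set of atoms, giving 3 matches.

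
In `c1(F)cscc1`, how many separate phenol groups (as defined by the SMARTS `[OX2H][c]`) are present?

[OX2H][c] is the SMARTS for a phenol: a hydroxyl oxygen attached to an aromatic carbon.
No fragment in the molecule satisfies every constraint, giving 0 matches.

0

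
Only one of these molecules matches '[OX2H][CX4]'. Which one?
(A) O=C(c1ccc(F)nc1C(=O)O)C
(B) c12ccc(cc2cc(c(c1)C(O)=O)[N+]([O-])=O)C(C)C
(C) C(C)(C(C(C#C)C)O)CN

C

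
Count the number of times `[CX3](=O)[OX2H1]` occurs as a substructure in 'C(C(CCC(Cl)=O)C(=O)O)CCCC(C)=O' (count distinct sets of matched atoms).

1

[CX3](=O)[OX2H1] is the SMARTS for a carboxylic acid: an sp2 carbon double-bonded to O and single-bonded to an -OH oxygen.
Exactly one fragment in the molecule meets all constraints, giving 1 match.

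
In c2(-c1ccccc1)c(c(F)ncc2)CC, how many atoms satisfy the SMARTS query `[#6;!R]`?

2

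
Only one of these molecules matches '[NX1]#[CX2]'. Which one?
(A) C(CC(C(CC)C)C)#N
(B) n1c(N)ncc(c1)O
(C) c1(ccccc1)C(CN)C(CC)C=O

A

[NX1]#[CX2] describes a nitrogen triple-bonded to a two-connected carbon (a nitrile).
(A) contains a nitrile (-C#N), which satisfies every atom and bond constraint.
(B) has a primary amino group (-NH2) but the nitrogen is NX3 (three connections), not NX1 triple-bonded.
(C) has a primary amino group (-NH2) but the nitrogen is NX3 (three connections), not NX1 triple-bonded.
So the answer is (A).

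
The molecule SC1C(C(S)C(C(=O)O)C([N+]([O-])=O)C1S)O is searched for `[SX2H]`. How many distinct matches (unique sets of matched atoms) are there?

3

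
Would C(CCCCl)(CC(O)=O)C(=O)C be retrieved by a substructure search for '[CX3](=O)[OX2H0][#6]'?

No

The pattern [CX3](=O)[OX2H0][#6] describes a carbonyl carbon bonded to an oxygen that is itself bonded to carbon (no H on that O) — an ester.
The closest candidate here is a carboxylic acid group (-C(=O)OH), but the singly-bonded O carries H (OX2H1, not H0). No other fragment satisfies the full query, so there is no match.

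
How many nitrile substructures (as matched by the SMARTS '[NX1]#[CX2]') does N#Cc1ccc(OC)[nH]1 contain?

[NX1]#[CX2] is the SMARTS for a nitrile: a nitrogen triple-bonded to a two-connected carbon.
Exactly one fragment in the molecule meets all constraints, giving 1 match.

1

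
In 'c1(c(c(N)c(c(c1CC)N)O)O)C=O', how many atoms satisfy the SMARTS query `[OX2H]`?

2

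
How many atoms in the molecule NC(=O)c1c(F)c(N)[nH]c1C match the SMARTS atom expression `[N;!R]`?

Check the 11 heavy atoms by environment: 1× n (aromatic, in 5-ring) → no; 4× c (aromatic, in 5-ring) → no; 2× N (acyclic) → match; 2× C (acyclic) → no; 1× O (acyclic) → no; 1× F (acyclic) → no.
That gives 2 matching atoms.

2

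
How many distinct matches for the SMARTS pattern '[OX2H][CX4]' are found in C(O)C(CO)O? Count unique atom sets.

[OX2H][CX4] is the SMARTS for an aliphatic alcohol: a hydroxyl oxygen bound to an sp3 (X4) carbon.
The molecule carries 3 separate instances of a hydroxyl group (-OH) meeting every constraint; each maps to a distinct set of atoms, giving 3 matches.

3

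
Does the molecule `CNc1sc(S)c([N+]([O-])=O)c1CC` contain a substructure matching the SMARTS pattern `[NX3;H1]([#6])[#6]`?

Yes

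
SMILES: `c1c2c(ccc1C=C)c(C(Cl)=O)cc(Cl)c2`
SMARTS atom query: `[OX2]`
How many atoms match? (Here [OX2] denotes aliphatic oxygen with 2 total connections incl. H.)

0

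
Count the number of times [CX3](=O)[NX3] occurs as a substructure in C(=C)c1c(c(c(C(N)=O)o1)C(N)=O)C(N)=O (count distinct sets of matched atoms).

3

[CX3](=O)[NX3] is the SMARTS for an amide: a carbonyl carbon bonded to a trivalent nitrogen.
The molecule carries 3 separate instances of a primary amide (-C(=O)NH2) meeting every constraint; each maps to a distinct set of atoms, giving 3 matches.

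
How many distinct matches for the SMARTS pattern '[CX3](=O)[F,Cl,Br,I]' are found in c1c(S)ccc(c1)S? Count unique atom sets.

0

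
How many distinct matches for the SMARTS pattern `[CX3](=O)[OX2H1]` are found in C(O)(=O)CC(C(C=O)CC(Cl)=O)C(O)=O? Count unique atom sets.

2

[CX3](=O)[OX2H1] is the SMARTS for a carboxylic acid: an sp2 carbon double-bonded to O and single-bonded to an -OH oxygen.
The molecule carries 2 separate instances of a carboxylic acid group (-C(=O)OH) meeting every constraint; each maps to a distinct set of atoms, giving 2 matches.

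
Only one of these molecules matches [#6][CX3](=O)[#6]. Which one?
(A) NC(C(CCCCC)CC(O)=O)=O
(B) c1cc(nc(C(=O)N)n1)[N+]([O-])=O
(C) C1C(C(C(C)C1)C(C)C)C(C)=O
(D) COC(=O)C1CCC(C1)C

C

[#6][CX3](=O)[#6] describes a carbonyl carbon (no H) flanked by two carbons (a ketone).
(A) has a primary amide (-C(=O)NH2) but one neighbour of the carbonyl carbon is N, not C.
(B) has a primary amide (-C(=O)NH2) but one neighbour of the carbonyl carbon is N, not C.
(C) contains an acetyl/ketone group (-C(=O)CH3), which satisfies every atom and bond constraint.
(D) has a methyl-ester group (-C(=O)OCH3) but one neighbour of the carbonyl carbon is O, not C.
So the answer is (C).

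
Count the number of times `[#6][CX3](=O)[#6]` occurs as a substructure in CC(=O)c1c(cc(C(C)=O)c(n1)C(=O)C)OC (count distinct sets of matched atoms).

[#6][CX3](=O)[#6] is the SMARTS for a ketone: a carbonyl carbon (no H) flanked by two carbons.
The molecule carries 3 separate instances of an acetyl/ketone group (-C(=O)CH3) meeting every constraint; each maps to a distinct set of atoms, giving 3 matches.

3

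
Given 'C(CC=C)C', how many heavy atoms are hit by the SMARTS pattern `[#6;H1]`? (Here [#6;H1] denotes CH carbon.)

1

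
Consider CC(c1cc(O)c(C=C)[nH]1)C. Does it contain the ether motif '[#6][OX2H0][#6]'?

No

The pattern [#6][OX2H0][#6] describes an aliphatic oxygen bridging two carbons with no H on the oxygen — an ether.
The closest candidate here is a hydroxyl group (-OH), but the oxygen has H1, not H0 bridging two carbons. No other fragment satisfies the full query, so there is no match.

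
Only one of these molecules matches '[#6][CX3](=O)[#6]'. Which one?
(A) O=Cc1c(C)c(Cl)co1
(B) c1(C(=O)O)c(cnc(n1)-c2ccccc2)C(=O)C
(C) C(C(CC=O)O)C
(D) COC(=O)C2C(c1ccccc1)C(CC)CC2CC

[#6][CX3](=O)[#6] describes a carbonyl carbon (no H) flanked by two carbons (a ketone).
(A) has an aldehyde (-CHO) but the carbonyl carbon has H1, so it is not flanked by two carbons.
(B) contains an acetyl/ketone group (-C(=O)CH3), which satisfies every atom and bond constraint.
(C) has an aldehyde (-CHO) but the carbonyl carbon has H1, so it is not flanked by two carbons.
(D) has a methyl-ester group (-C(=O)OCH3) but one neighbour of the carbonyl carbon is O, not C.
So the answer is (B).

B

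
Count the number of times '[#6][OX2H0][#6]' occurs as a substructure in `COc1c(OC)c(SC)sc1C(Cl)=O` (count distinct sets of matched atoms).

[#6][OX2H0][#6] is the SMARTS for an ether: an aliphatic oxygen bridging two carbons with no H on the oxygen.
The molecule carries 2 separate instances of a methoxy ether (-OCH3) meeting every constraint; each maps to a distinct set of atoms, giving 2 matches.

2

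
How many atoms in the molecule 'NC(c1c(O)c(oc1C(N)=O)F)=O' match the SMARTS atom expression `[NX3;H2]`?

2

The query [NX3;H2] means: aliphatic N with 3 total connections, two of them H — an -NH2 nitrogen (amine or amide).
Check the 13 heavy atoms by environment: 1× o (aromatic, H0, X2) → no; 4× c (aromatic, H0, X3) → no; 2× C (H0, X3) → no; 2× O (H0, X1) → no; 2× N (H2, X3) → match; 1× F (H0, X1) → no; 1× O (H1, X2) → no.
That gives 2 matching atoms.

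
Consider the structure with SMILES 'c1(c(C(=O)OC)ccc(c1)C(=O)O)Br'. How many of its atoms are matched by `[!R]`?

8

The query [!R] means: !R matches any atom not in a ring.
Check the 14 heavy atoms by environment: 6× c (aromatic, in 6-ring) → no; 1× Br (acyclic) → match; 3× C (acyclic) → match; 4× O (acyclic) → match.
Summing the matching environments: 1 + 3 + 4 = 8 matching atoms.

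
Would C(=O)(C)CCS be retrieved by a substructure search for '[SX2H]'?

Yes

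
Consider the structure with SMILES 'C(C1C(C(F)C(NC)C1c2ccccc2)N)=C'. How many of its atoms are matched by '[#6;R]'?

11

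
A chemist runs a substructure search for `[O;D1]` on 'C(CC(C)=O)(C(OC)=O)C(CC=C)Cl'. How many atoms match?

2

The query [O;D1] means: aliphatic oxygen bonded to exactly one heavy atom.
Check the 14 heavy atoms by environment: 3× C (D2) → no; 4× C (D3) → no; 2× O (D1) → match; 1× O (D2) → no; 3× C (D1) → no; 1× Cl (D1) → no.
That gives 2 matching atoms.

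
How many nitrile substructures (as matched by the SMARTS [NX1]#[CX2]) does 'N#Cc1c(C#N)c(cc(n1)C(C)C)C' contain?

2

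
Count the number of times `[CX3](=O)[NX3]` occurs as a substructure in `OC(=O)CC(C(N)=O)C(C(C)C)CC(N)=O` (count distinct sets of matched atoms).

2

[CX3](=O)[NX3] is the SMARTS for an amide: a carbonyl carbon bonded to a trivalent nitrogen.
The molecule carries 2 separate instances of a primary amide (-C(=O)NH2) meeting every constraint; each maps to a distinct set of atoms, giving 2 matches.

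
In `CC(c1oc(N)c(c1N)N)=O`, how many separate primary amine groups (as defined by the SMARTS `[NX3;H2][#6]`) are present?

3

[NX3;H2][#6] is the SMARTS for a primary amine: a trivalent nitrogen with two H attached to carbon.
The molecule carries 3 separate instances of a primary amino group (-NH2) meeting every constraint; each maps to a distinct set of atoms, giving 3 matches.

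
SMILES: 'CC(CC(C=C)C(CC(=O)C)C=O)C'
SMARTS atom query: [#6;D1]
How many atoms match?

The query [#6;D1] means: carbon bonded to exactly one heavy atom.
Check the 14 heavy atoms by environment: 4× C (D2) → no; 4× C (D3) → no; 2× O (D1) → no; 4× C (D1) → match.
That gives 4 matching atoms.

4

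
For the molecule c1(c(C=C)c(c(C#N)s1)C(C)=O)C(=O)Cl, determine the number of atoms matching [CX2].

The query [CX2] means: C with X2: aliphatic carbon with exactly 2 total connections.
Check the 15 heavy atoms by environment: 1× s (aromatic, X2) → no; 4× c (aromatic, X3) → no; 4× C (X3) → no; 2× O (X1) → no; 1× C (X4) → no; 1× C (X2) → match; 1× N (X1) → no; 1× Cl (X1) → no.
That gives 1 matching atom.

1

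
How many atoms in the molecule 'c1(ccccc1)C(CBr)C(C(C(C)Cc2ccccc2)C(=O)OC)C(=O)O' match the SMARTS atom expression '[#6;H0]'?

4

Check the 27 heavy atoms by environment: 2× C (H2) → no; 4× C (H1) → no; 2× C (H3) → no; 2× C (H0) → match; 3× O (H0) → no; 1× Br (H0) → no; 2× c (aromatic, H0) → match; 10× c (aromatic, H1) → no; 1× O (H1) → no.
Summing the matching environments: 2 + 2 = 4 matching atoms.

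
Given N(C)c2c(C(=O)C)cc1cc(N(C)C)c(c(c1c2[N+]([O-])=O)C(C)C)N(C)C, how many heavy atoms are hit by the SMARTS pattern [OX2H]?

Check the 27 heavy atoms by environment: 8× c (aromatic, H0, X3) → no; 2× c (aromatic, H1, X3) → no; 2× N (H0, X3) → no; 8× C (H3, X4) → no; 1× N (charge +1, H0, X3) → no; 1× O (charge -1, H0, X1) → no; 2× O (H0, X1) → no; 1× C (H1, X4) → no; 1× N (H1, X3) → no; 1× C (H0, X3) → no.
No environment satisfies the query, so 0 matching atoms.

0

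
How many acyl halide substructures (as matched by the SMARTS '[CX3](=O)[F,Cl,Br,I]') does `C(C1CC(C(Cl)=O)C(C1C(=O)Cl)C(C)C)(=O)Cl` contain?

[CX3](=O)[F,Cl,Br,I] is the SMARTS for an acyl halide: a carbonyl carbon bonded to a halogen.
The molecule carries 3 separate instances of an acyl chloride (-C(=O)Cl) meeting every constraint; each maps to a distinct set of atoms, giving 3 matches.

3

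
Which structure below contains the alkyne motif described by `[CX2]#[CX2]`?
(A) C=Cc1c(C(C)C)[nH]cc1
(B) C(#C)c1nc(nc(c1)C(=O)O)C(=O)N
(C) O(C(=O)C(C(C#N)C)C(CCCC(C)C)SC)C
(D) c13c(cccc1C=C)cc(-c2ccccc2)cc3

[CX2]#[CX2] describes a carbon-carbon triple bond (an alkyne).
(A) has a vinyl group (-CH=CH2) but the C=C is a double bond; both carbons are CX3, not CX2.
(B) contains an ethynyl group (-C#CH), which satisfies every atom and bond constraint.
(C) has a nitrile (-C#N) but the triple bond is C#N, not C#C.
(D) has a vinyl group (-CH=CH2) but the C=C is a double bond; both carbons are CX3, not CX2.
So the answer is (B).

B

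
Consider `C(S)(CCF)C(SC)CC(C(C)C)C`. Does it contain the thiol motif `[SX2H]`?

Yes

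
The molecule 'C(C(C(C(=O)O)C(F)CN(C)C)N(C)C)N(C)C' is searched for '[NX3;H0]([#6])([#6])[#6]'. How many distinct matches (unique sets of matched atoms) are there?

[NX3;H0]([#6])([#6])[#6] is the SMARTS for a tertiary amine: a trivalent nitrogen with no H, bonded to three carbons.
The molecule carries 3 separate instances of a dimethylamino group (-N(CH3)2) meeting every constraint; each maps to a distinct set of atoms, giving 3 matches.

3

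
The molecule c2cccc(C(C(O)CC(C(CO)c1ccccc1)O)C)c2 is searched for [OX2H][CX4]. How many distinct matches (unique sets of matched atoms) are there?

3

[OX2H][CX4] is the SMARTS for an aliphatic alcohol: a hydroxyl oxygen bound to an sp3 (X4) carbon.
The molecule carries 3 separate instances of a hydroxyl group (-OH) meeting every constraint; each maps to a distinct set of atoms, giving 3 matches.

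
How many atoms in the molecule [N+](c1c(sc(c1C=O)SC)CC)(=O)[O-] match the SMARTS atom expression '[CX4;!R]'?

3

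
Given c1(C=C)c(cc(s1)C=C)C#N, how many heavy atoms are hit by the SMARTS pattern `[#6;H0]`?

4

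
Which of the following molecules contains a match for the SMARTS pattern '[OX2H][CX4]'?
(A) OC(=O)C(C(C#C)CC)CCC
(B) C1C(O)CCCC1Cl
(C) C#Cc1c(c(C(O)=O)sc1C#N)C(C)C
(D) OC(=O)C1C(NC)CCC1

[OX2H][CX4] describes a hydroxyl oxygen bound to an sp3 (X4) carbon (an aliphatic alcohol).
(A) has a carboxylic acid group (-C(=O)OH) but the -OH is on a CX3 carbonyl carbon, not a CX4 carbon.
(B) contains a hydroxyl group (-OH), which satisfies every atom and bond constraint.
(C) has a carboxylic acid group (-C(=O)OH) but the -OH is on a CX3 carbonyl carbon, not a CX4 carbon.
(D) has a carboxylic acid group (-C(=O)OH) but the -OH is on a CX3 carbonyl carbon, not a CX4 carbon.
So the answer is (B).

B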